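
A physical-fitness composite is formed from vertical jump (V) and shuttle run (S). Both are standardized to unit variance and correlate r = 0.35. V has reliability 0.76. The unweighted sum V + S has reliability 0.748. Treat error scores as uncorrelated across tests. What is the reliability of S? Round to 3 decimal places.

Var(V+S) = 2 + 2·0.35 = 2.700.
True-score variance = ρ_V + ρ_S + 2·0.35, so 0.748 = (0.76 + ρ_S + 0.70) / 2.700.
ρ_S = 0.748·2.700 − 0.76 − 0.70 = 0.560.

0.560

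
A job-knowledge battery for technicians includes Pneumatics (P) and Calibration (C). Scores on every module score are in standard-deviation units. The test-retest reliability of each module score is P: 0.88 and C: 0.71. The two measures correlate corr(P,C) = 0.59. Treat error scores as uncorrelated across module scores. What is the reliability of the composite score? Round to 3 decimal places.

Var(P+C) = 2 + 2·[0.59] = 2 + 1.18 = 3.18.
Because errors are independent across components, Cov(Tᵢ,Tⱼ) = Cov(Xᵢ,Xⱼ); the off-diagonal part of the true-score variance is the same as above.
True-score variance = [0.88 + 0.71] + 1.18 = 1.59 + 1.18 = 2.77.
Reliability = 2.77 / 3.18 = 0.871.

0.871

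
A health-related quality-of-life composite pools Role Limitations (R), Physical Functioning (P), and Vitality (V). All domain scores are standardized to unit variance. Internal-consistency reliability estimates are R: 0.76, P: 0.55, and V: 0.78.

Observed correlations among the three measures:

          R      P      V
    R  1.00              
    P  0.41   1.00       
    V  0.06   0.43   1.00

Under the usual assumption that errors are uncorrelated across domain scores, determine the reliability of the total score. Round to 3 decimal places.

Var(R+P+V) = 3 + 2·[0.41 + 0.06 + 0.43] = 3 + 1.8 = 4.8.
Under uncorrelated errors the observed covariances equal the true-score covariances, so only the own-variance terms attenuate.
True-score variance = [0.76 + 0.55 + 0.78] + 1.8 = 2.09 + 1.8 = 3.89.
Reliability = 3.89 / 4.8 = 0.810.

0.810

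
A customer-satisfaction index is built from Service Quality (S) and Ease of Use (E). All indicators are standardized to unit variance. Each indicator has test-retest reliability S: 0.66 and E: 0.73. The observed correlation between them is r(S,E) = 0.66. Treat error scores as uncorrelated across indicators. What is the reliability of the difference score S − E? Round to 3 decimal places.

Var(S−E) = 1 + 1 − 2·0.66 = 2 − 1.32 = 0.68.
With uncorrelated errors the cross-covariances are all true-score covariance, so they carry over unchanged; only the diagonal terms shrink to ρᵢσᵢ².
True-score variance = [0.66 + 0.73] − 1.32 = 1.39 − 1.32 = 0.07.
Reliability = 0.07 / 0.68 = 0.103.

0.103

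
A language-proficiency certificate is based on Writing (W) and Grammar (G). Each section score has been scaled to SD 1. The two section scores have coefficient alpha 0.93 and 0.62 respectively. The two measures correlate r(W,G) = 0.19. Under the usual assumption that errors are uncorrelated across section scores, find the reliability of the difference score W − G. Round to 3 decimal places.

0.722

Var(W−G) = 1 + 1 − 2·0.19 = 2 − 0.38 = 1.62.
Because errors are independent across components, Cov(Tᵢ,Tⱼ) = Cov(Xᵢ,Xⱼ); the off-diagonal part of the true-score variance is the same as above.
True-score variance = [0.93 + 0.62] − 0.38 = 1.55 − 0.38 = 1.17.
Reliability = 1.17 / 1.62 = 0.722.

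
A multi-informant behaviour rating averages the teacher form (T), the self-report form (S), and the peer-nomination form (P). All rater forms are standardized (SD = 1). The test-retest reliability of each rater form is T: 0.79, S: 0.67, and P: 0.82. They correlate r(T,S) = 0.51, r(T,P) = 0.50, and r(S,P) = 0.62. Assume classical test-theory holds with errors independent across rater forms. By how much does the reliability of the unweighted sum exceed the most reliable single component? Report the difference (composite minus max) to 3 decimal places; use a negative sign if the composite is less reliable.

0.065

Var(sum) = 3 + 3.26 = 6.26; true-score variance = 2.28 + 3.26 = 5.54; composite reliability = 0.8850.
Max component reliability = 0.8200.
Difference = 0.8850 − 0.8200 = 0.065.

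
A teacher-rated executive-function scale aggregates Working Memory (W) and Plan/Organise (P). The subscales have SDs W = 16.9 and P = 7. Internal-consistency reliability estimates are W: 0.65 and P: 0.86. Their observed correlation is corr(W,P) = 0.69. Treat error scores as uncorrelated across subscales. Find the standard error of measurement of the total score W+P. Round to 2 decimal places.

10.34

Var(total) = 334.61 + 163.254 = 497.864.
True-score variance = 227.786 + 163.254 = 391.04, so reliability = 0.7854.
Error variance = 497.864 − 391.04 = 106.823; SEM = √106.823 = 10.34.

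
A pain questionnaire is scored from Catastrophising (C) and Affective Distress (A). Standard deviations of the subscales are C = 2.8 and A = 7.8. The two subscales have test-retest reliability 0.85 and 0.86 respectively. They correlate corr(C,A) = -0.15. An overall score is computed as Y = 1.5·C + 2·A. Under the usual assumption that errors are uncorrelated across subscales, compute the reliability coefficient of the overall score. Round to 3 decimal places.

0.848

Var(Y) = 1.5²·2.8² + 2²·7.8² + 2·[3·2.8·7.8·(-0.15)] = 261 − 19.656 = 241.344.
Because errors are independent across components, Cov(Tᵢ,Tⱼ) = Cov(Xᵢ,Xⱼ); the off-diagonal part of the true-score variance is the same as above.
True-score variance = [1.5²·2.8²·0.85 + 2²·7.8²·0.86] − 19.656 = 224.284 − 19.656 = 204.628.
Reliability = 204.628 / 241.344 = 0.848.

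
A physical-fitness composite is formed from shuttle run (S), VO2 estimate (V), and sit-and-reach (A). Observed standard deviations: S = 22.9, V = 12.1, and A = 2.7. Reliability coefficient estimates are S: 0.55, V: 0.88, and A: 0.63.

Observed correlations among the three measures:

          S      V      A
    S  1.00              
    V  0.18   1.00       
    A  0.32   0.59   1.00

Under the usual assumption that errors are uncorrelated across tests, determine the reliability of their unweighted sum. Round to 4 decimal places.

Var(S+V+A) = 22.9² + 12.1² + 2.7² + 2·[22.9·12.1·0.18 + 22.9·2.7·0.32 + 12.1·2.7·0.59] = 678.11 + 177.874 = 855.984.
With uncorrelated errors the cross-covariances are all true-score covariance, so they carry over unchanged; only the diagonal terms shrink to ρᵢσᵢ².
True-score variance = [22.9²·0.55 + 12.1²·0.88 + 2.7²·0.63] + 177.874 = 421.859 + 177.874 = 599.733.
Reliability = 599.733 / 855.984 = 0.7006.

0.7006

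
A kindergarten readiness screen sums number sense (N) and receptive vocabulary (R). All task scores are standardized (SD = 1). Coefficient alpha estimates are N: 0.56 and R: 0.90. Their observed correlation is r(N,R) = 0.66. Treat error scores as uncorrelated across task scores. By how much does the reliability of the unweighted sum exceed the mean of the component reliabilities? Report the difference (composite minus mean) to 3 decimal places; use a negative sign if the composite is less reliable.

Var(sum) = 2 + 1.32 = 3.32; true-score variance = 1.46 + 1.32 = 2.78; composite reliability = 0.8373.
Mean component reliability = 0.7300.
Difference = 0.8373 − 0.7300 = 0.107.

0.107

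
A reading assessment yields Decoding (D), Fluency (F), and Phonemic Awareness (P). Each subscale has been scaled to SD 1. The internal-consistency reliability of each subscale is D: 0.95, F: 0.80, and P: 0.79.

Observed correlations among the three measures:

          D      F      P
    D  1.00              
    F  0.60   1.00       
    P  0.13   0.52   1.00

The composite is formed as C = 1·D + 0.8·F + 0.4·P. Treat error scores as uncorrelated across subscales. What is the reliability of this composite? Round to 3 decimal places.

Var(C) = 1 + 0.8² + 0.4² + 2·[0.8·0.60 + 0.4·0.13 + 0.32·0.52] = 1.8 + 1.3968 = 3.1968.
Because errors are independent across components, Cov(Tᵢ,Tⱼ) = Cov(Xᵢ,Xⱼ); the off-diagonal part of the true-score variance is the same as above.
True-score variance = [0.95 + 0.8²·0.80 + 0.4²·0.79] + 1.3968 = 1.5884 + 1.3968 = 2.9852.
Reliability = 2.9852 / 3.1968 = 0.934.

0.934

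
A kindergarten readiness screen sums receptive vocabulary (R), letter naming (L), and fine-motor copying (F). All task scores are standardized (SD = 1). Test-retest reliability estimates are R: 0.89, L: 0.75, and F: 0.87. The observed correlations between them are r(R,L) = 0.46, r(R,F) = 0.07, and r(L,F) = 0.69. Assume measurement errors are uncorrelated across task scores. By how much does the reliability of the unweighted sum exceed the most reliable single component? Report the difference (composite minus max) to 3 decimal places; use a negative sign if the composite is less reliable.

Var(sum) = 3 + 2.44 = 5.44; true-score variance = 2.51 + 2.44 = 4.95; composite reliability = 0.9099.
Max component reliability = 0.8900.
Difference = 0.9099 − 0.8900 = 0.020.

0.020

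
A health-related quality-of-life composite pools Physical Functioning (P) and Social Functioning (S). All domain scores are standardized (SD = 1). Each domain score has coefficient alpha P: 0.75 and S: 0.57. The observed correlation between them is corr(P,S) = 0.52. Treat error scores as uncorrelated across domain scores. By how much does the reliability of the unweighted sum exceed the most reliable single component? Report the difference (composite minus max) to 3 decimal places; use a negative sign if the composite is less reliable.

Var(sum) = 2 + 1.04 = 3.04; true-score variance = 1.32 + 1.04 = 2.36; composite reliability = 0.7763.
Max component reliability = 0.7500.
Difference = 0.7763 − 0.7500 = 0.026.

0.026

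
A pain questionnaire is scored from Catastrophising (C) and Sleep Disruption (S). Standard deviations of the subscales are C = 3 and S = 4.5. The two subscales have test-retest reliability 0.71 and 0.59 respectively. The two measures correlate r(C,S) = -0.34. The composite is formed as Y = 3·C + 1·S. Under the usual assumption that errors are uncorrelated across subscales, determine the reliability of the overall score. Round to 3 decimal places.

0.569

Var(Y) = 3²·3² + 4.5² + 2·[3·3·4.5·(-0.34)] = 101.25 − 27.54 = 73.71.
Under uncorrelated errors the observed covariances equal the true-score covariances, so only the own-variance terms attenuate.
True-score variance = [3²·3²·0.71 + 4.5²·0.59] − 27.54 = 69.4575 − 27.54 = 41.9175.
Reliability = 41.9175 / 73.71 = 0.569.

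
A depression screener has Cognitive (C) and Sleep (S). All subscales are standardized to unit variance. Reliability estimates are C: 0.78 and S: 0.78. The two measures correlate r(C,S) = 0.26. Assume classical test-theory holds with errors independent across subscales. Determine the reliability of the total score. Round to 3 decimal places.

Var(C+S) = 2 + 2·[0.26] = 2 + 0.52 = 2.52.
Because errors are independent across components, Cov(Tᵢ,Tⱼ) = Cov(Xᵢ,Xⱼ); the off-diagonal part of the true-score variance is the same as above.
True-score variance = [0.78 + 0.78] + 0.52 = 1.56 + 0.52 = 2.08.
Reliability = 2.08 / 2.52 = 0.825.

0.825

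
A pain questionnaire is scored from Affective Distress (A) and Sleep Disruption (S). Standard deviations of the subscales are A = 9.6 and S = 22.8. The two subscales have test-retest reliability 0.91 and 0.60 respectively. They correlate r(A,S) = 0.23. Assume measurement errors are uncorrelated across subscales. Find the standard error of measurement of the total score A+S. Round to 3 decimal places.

14.705

Var(total) = 612 + 100.685 = 712.685.
True-score variance = 395.77 + 100.685 = 496.454, so reliability = 0.6966.
Error variance = 712.685 − 496.454 = 216.23; SEM = √216.23 = 14.705.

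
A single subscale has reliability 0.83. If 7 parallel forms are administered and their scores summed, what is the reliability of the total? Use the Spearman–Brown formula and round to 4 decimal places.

ρ_k = kρ / (1 + (k−1)ρ) = 7·0.83 / (1 + 6·0.83) = 5.810 / 5.980 = 0.9716.

0.9716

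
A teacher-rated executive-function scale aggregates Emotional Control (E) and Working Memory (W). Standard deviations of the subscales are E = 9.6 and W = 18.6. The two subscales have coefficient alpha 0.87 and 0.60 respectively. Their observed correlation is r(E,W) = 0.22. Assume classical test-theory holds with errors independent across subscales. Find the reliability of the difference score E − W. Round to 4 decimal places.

0.5818

Var(E−W) = 9.6² + 18.6² − 2·9.6·18.6·0.22 = 438.12 − 78.5664 = 359.554.
Because errors are independent across components, Cov(Tᵢ,Tⱼ) = Cov(Xᵢ,Xⱼ); the off-diagonal part of the true-score variance is the same as above.
True-score variance = [9.6²·0.87 + 18.6²·0.60] − 78.5664 = 287.755 − 78.5664 = 209.189.
Reliability = 209.189 / 359.554 = 0.5818.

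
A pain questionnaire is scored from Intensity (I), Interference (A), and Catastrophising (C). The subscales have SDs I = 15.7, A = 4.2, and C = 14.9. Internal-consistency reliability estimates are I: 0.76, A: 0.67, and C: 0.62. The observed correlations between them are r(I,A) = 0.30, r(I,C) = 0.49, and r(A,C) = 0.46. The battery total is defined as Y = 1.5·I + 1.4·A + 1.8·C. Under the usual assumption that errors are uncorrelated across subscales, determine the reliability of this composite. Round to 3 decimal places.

0.806

Var(Y) = 1.5²·15.7² + 1.4²·4.2² + 1.8²·14.9² + 2·[2.1·15.7·4.2·0.30 + 2.7·15.7·14.9·0.49 + 2.52·4.2·14.9·0.46] = 1308.49 + 847.149 = 2155.64.
With uncorrelated errors the cross-covariances are all true-score covariance, so they carry over unchanged; only the diagonal terms shrink to ρᵢσᵢ².
True-score variance = [1.5²·15.7²·0.76 + 1.4²·4.2²·0.67 + 1.8²·14.9²·0.62] + 847.149 = 890.636 + 847.149 = 1737.79.
Reliability = 1737.79 / 2155.64 = 0.806.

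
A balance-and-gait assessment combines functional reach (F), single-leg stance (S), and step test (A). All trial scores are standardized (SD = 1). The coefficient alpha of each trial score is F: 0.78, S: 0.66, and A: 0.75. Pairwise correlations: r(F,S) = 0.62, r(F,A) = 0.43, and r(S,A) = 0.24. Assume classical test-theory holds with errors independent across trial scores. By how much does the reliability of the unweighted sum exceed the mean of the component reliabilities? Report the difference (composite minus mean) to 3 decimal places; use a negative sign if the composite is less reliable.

0.125

Var(sum) = 3 + 2.58 = 5.58; true-score variance = 2.19 + 2.58 = 4.77; composite reliability = 0.8548.
Mean component reliability = 0.7300.
Difference = 0.8548 − 0.7300 = 0.125.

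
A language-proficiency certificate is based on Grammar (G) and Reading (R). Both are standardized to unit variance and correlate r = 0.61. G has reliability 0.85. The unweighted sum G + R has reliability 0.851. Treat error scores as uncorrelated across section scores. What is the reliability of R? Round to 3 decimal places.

0.670

Var(G+R) = 2 + 2·0.61 = 3.220.
True-score variance = ρ_G + ρ_R + 2·0.61, so 0.851 = (0.85 + ρ_R + 1.22) / 3.220.
ρ_R = 0.851·3.220 − 0.85 − 1.22 = 0.670.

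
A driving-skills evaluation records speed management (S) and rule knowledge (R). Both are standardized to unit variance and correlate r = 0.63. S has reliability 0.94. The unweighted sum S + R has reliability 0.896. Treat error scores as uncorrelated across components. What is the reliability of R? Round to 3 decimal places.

Var(S+R) = 2 + 2·0.63 = 3.260.
True-score variance = ρ_S + ρ_R + 2·0.63, so 0.896 = (0.94 + ρ_R + 1.26) / 3.260.
ρ_R = 0.896·3.260 − 0.94 − 1.26 = 0.721.

0.721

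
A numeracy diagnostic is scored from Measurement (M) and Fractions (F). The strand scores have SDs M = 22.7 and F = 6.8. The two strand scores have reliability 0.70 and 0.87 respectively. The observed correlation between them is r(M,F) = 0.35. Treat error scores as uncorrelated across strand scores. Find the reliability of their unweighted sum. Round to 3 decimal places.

Var(M+F) = 22.7² + 6.8² + 2·[22.7·6.8·0.35] = 561.53 + 108.052 = 669.582.
With uncorrelated errors the cross-covariances are all true-score covariance, so they carry over unchanged; only the diagonal terms shrink to ρᵢσᵢ².
True-score variance = [22.7²·0.70 + 6.8²·0.87] + 108.052 = 400.932 + 108.052 = 508.984.
Reliability = 508.984 / 669.582 = 0.760.

0.760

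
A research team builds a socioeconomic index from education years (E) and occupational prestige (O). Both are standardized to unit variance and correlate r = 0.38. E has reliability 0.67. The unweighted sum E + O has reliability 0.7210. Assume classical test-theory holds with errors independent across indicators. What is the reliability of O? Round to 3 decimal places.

Var(E+O) = 2 + 2·0.38 = 2.760.
True-score variance = ρ_E + ρ_O + 2·0.38, so 0.7210 = (0.67 + ρ_O + 0.76) / 2.760.
ρ_O = 0.7210·2.760 − 0.67 − 0.76 = 0.560.

0.560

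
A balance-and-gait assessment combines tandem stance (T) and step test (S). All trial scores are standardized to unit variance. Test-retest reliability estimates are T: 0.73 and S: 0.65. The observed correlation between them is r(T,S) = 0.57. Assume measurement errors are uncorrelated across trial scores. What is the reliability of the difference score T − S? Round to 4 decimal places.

Var(T−S) = 1 + 1 − 2·0.57 = 2 − 1.14 = 0.86.
With uncorrelated errors the cross-covariances are all true-score covariance, so they carry over unchanged; only the diagonal terms shrink to ρᵢσᵢ².
True-score variance = [0.73 + 0.65] − 1.14 = 1.38 − 1.14 = 0.24.
Reliability = 0.24 / 0.86 = 0.2791.

0.2791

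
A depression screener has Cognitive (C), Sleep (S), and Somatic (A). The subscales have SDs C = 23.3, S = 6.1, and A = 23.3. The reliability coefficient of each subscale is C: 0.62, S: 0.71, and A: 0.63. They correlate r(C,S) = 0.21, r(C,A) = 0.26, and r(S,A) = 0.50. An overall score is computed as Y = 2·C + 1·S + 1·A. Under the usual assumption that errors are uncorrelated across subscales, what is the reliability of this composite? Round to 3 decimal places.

0.710

Var(Y) = 2²·23.3² + 6.1² + 23.3² + 2·[2·23.3·6.1·0.21 + 2·23.3·23.3·0.26 + 6.1·23.3·0.50] = 2751.66 + 826.125 = 3577.78.
Because errors are independent across components, Cov(Tᵢ,Tⱼ) = Cov(Xᵢ,Xⱼ); the off-diagonal part of the true-score variance is the same as above.
True-score variance = [2²·23.3²·0.62 + 6.1²·0.71 + 23.3²·0.63] + 826.125 = 1714.81 + 826.125 = 2540.93.
Reliability = 2540.93 / 3577.78 = 0.710.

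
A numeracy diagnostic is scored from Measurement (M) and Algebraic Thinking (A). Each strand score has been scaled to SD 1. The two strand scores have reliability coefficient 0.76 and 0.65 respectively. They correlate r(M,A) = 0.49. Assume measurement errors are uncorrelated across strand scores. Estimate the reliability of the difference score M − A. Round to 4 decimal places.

0.4216

Var(M−A) = 1 + 1 − 2·0.49 = 2 − 0.98 = 1.02.
Because errors are independent across components, Cov(Tᵢ,Tⱼ) = Cov(Xᵢ,Xⱼ); the off-diagonal part of the true-score variance is the same as above.
True-score variance = [0.76 + 0.65] − 0.98 = 1.41 − 0.98 = 0.43.
Reliability = 0.43 / 1.02 = 0.4216.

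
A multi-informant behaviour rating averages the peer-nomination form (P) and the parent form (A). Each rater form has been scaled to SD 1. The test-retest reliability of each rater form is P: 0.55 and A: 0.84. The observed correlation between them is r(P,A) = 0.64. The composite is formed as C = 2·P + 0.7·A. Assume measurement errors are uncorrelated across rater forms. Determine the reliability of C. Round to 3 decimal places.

0.701

Var(C) = 2² + 0.7² + 2·[1.4·0.64] = 4.49 + 1.792 = 6.282.
Because errors are independent across components, Cov(Tᵢ,Tⱼ) = Cov(Xᵢ,Xⱼ); the off-diagonal part of the true-score variance is the same as above.
True-score variance = [2²·0.55 + 0.7²·0.84] + 1.792 = 2.6116 + 1.792 = 4.4036.
Reliability = 4.4036 / 6.282 = 0.701.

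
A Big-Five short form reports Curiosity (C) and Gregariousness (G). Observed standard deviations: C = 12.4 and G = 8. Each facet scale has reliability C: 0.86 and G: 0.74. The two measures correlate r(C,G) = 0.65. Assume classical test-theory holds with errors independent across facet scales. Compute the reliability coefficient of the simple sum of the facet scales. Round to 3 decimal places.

0.890

Var(C+G) = 12.4² + 8² + 2·[12.4·8·0.65] = 217.76 + 128.96 = 346.72.
With uncorrelated errors the cross-covariances are all true-score covariance, so they carry over unchanged; only the diagonal terms shrink to ρᵢσᵢ².
True-score variance = [12.4²·0.86 + 8²·0.74] + 128.96 = 179.594 + 128.96 = 308.554.
Reliability = 308.554 / 346.72 = 0.890.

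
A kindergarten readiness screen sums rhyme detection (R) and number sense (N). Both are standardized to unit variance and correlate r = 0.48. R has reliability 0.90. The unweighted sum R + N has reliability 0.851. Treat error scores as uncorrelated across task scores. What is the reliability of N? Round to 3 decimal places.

Var(R+N) = 2 + 2·0.48 = 2.960.
True-score variance = ρ_R + ρ_N + 2·0.48, so 0.851 = (0.90 + ρ_N + 0.96) / 2.960.
ρ_N = 0.851·2.960 − 0.90 − 0.96 = 0.659.

0.659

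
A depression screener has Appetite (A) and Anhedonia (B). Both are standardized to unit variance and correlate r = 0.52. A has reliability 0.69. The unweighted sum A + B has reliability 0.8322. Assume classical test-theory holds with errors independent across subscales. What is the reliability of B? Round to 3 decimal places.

0.800

Var(A+B) = 2 + 2·0.52 = 3.040.
True-score variance = ρ_A + ρ_B + 2·0.52, so 0.8322 = (0.69 + ρ_B + 1.04) / 3.040.
ρ_B = 0.8322·3.040 − 0.69 − 1.04 = 0.800.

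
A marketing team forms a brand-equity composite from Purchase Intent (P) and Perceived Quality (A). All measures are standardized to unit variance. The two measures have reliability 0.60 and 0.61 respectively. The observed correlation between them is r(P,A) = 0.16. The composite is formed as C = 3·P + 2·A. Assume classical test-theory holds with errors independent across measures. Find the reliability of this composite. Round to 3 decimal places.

Var(C) = 3² + 2² + 2·[6·0.16] = 13 + 1.92 = 14.92.
Because errors are independent across components, Cov(Tᵢ,Tⱼ) = Cov(Xᵢ,Xⱼ); the off-diagonal part of the true-score variance is the same as above.
True-score variance = [3²·0.60 + 2²·0.61] + 1.92 = 7.84 + 1.92 = 9.76.
Reliability = 9.76 / 14.92 = 0.654.

0.654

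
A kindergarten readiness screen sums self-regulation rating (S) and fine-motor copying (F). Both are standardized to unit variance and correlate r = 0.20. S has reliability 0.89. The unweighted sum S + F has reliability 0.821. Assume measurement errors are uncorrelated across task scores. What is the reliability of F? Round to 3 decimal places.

0.680

Var(S+F) = 2 + 2·0.20 = 2.400.
True-score variance = ρ_S + ρ_F + 2·0.20, so 0.821 = (0.89 + ρ_F + 0.40) / 2.400.
ρ_F = 0.821·2.400 − 0.89 − 0.40 = 0.680.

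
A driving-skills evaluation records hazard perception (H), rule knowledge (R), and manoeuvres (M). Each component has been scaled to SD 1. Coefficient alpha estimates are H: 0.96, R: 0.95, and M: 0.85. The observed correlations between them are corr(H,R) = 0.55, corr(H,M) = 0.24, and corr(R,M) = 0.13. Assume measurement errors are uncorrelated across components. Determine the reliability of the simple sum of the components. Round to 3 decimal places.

0.950

Var(H+R+M) = 3 + 2·[0.55 + 0.24 + 0.13] = 3 + 1.84 = 4.84.
Under uncorrelated errors the observed covariances equal the true-score covariances, so only the own-variance terms attenuate.
True-score variance = [0.96 + 0.95 + 0.85] + 1.84 = 2.76 + 1.84 = 4.6.
Reliability = 4.6 / 4.84 = 0.950.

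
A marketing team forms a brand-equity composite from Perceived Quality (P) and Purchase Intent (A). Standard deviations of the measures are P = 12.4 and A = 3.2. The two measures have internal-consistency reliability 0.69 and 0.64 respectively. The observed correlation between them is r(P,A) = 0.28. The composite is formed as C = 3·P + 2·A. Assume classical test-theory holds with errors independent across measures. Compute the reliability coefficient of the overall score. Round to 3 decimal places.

Var(C) = 3²·12.4² + 2²·3.2² + 2·[6·12.4·3.2·0.28] = 1424.8 + 133.325 = 1558.12.
Under uncorrelated errors the observed covariances equal the true-score covariances, so only the own-variance terms attenuate.
True-score variance = [3²·12.4²·0.69 + 2²·3.2²·0.64] + 133.325 = 981.064 + 133.325 = 1114.39.
Reliability = 1114.39 / 1558.12 = 0.715.

0.715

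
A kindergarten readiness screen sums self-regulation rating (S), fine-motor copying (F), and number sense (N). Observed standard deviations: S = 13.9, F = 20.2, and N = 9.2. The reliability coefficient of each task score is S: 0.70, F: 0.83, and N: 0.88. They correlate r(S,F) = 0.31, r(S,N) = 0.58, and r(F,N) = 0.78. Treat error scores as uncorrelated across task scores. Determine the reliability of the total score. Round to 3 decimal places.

Var(S+F+N) = 13.9² + 20.2² + 9.2² + 2·[13.9·20.2·0.31 + 13.9·9.2·0.58 + 20.2·9.2·0.78] = 685.89 + 612.335 = 1298.22.
With uncorrelated errors the cross-covariances are all true-score covariance, so they carry over unchanged; only the diagonal terms shrink to ρᵢσᵢ².
True-score variance = [13.9²·0.70 + 20.2²·0.83 + 9.2²·0.88] + 612.335 = 548.403 + 612.335 = 1160.74.
Reliability = 1160.74 / 1298.22 = 0.894.

0.894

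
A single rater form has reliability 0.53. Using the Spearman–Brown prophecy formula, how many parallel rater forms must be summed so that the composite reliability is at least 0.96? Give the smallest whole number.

22

k ≥ ρ*(1−ρ₁)/(ρ₁(1−ρ*)) = 0.96·0.47 / (0.53·0.04) = 21.283.
Smallest integer k = 22.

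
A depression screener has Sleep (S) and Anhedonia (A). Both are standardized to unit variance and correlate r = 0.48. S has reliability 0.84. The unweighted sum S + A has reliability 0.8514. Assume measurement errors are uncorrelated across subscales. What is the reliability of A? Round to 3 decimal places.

0.720

Var(S+A) = 2 + 2·0.48 = 2.960.
True-score variance = ρ_S + ρ_A + 2·0.48, so 0.8514 = (0.84 + ρ_A + 0.96) / 2.960.
ρ_A = 0.8514·2.960 − 0.84 − 0.96 = 0.720.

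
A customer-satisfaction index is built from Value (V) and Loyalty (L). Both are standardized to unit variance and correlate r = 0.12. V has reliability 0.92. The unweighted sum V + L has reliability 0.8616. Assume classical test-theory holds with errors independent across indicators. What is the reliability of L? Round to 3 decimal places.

Var(V+L) = 2 + 2·0.12 = 2.240.
True-score variance = ρ_V + ρ_L + 2·0.12, so 0.8616 = (0.92 + ρ_L + 0.24) / 2.240.
ρ_L = 0.8616·2.240 − 0.92 − 0.24 = 0.770.

0.770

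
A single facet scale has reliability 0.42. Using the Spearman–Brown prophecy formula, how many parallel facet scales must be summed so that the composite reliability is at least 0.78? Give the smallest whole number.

5

k ≥ ρ*(1−ρ₁)/(ρ₁(1−ρ*)) = 0.78·0.58 / (0.42·0.22) = 4.896.
Smallest integer k = 5.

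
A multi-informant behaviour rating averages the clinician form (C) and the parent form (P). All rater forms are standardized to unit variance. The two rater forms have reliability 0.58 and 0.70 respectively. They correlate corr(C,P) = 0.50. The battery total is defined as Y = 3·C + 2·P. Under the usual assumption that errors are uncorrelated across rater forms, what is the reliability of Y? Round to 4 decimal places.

Var(Y) = 3² + 2² + 2·[6·0.50] = 13 + 6 = 19.
Because errors are independent across components, Cov(Tᵢ,Tⱼ) = Cov(Xᵢ,Xⱼ); the off-diagonal part of the true-score variance is the same as above.
True-score variance = [3²·0.58 + 2²·0.70] + 6 = 8.02 + 6 = 14.02.
Reliability = 14.02 / 19 = 0.7379.

0.7379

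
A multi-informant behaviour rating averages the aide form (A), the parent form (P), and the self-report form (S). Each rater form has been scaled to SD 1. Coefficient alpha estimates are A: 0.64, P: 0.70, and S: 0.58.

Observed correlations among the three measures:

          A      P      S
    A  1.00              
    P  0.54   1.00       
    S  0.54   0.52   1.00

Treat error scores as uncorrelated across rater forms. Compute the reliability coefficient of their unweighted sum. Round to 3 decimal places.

Var(A+P+S) = 3 + 2·[0.54 + 0.54 + 0.52] = 3 + 3.2 = 6.2.
With uncorrelated errors the cross-covariances are all true-score covariance, so they carry over unchanged; only the diagonal terms shrink to ρᵢσᵢ².
True-score variance = [0.64 + 0.70 + 0.58] + 3.2 = 1.92 + 3.2 = 5.12.
Reliability = 5.12 / 6.2 = 0.826.

0.826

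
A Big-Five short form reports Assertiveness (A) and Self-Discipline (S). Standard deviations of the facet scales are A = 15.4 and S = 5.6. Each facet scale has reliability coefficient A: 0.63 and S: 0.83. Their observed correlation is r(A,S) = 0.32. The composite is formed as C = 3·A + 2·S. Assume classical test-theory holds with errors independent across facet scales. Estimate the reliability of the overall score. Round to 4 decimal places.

Var(C) = 3²·15.4² + 2²·5.6² + 2·[6·15.4·5.6·0.32] = 2259.88 + 331.162 = 2591.04.
With uncorrelated errors the cross-covariances are all true-score covariance, so they carry over unchanged; only the diagonal terms shrink to ρᵢσᵢ².
True-score variance = [3²·15.4²·0.63 + 2²·5.6²·0.83] + 331.162 = 1448.81 + 331.162 = 1779.97.
Reliability = 1779.97 / 2591.04 = 0.6870.

0.6870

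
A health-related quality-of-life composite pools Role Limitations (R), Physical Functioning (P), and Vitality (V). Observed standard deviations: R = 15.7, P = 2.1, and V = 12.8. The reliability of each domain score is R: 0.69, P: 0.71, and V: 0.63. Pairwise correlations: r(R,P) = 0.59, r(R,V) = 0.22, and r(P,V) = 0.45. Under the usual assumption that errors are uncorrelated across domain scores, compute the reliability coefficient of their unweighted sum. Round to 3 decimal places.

Var(R+P+V) = 15.7² + 2.1² + 12.8² + 2·[15.7·2.1·0.59 + 15.7·12.8·0.22 + 2.1·12.8·0.45] = 414.74 + 151.519 = 566.259.
With uncorrelated errors the cross-covariances are all true-score covariance, so they carry over unchanged; only the diagonal terms shrink to ρᵢσᵢ².
True-score variance = [15.7²·0.69 + 2.1²·0.71 + 12.8²·0.63] + 151.519 = 276.428 + 151.519 = 427.947.
Reliability = 427.947 / 566.259 = 0.756.

0.756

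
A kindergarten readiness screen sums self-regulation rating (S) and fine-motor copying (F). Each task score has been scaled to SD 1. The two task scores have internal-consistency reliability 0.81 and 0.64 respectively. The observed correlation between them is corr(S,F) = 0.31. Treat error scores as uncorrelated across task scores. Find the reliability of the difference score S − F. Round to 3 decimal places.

0.601

Var(S−F) = 1 + 1 − 2·0.31 = 2 − 0.62 = 1.38.
With uncorrelated errors the cross-covariances are all true-score covariance, so they carry over unchanged; only the diagonal terms shrink to ρᵢσᵢ².
True-score variance = [0.81 + 0.64] − 0.62 = 1.45 − 0.62 = 0.83.
Reliability = 0.83 / 1.38 = 0.601.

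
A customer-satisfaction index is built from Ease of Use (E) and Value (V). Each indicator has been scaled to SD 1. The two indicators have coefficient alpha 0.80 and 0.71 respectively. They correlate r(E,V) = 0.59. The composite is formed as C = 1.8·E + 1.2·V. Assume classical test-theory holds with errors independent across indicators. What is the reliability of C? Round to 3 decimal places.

0.853

Var(C) = 1.8² + 1.2² + 2·[2.16·0.59] = 4.68 + 2.5488 = 7.2288.
With uncorrelated errors the cross-covariances are all true-score covariance, so they carry over unchanged; only the diagonal terms shrink to ρᵢσᵢ².
True-score variance = [1.8²·0.80 + 1.2²·0.71] + 2.5488 = 3.6144 + 2.5488 = 6.1632.
Reliability = 6.1632 / 7.2288 = 0.853.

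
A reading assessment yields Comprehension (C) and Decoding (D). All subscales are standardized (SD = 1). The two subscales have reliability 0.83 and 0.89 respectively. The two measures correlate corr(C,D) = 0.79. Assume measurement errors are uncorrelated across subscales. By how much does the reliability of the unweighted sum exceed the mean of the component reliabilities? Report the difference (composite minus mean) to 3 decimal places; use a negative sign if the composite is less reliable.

Var(sum) = 2 + 1.58 = 3.58; true-score variance = 1.72 + 1.58 = 3.3; composite reliability = 0.9218.
Mean component reliability = 0.8600.
Difference = 0.9218 − 0.8600 = 0.062.

0.062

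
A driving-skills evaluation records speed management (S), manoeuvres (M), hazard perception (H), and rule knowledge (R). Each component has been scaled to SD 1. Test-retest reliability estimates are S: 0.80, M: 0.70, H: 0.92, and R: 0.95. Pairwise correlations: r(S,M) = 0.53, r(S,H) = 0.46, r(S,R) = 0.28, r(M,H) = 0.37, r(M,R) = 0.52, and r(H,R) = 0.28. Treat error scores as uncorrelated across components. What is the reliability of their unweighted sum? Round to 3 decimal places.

Var(S+M+H+R) = 4 + 2·[0.53 + 0.46 + 0.28 + 0.37 + 0.52 + 0.28] = 4 + 4.88 = 8.88.
With uncorrelated errors the cross-covariances are all true-score covariance, so they carry over unchanged; only the diagonal terms shrink to ρᵢσᵢ².
True-score variance = [0.80 + 0.70 + 0.92 + 0.95] + 4.88 = 3.37 + 4.88 = 8.25.
Reliability = 8.25 / 8.88 = 0.929.

0.929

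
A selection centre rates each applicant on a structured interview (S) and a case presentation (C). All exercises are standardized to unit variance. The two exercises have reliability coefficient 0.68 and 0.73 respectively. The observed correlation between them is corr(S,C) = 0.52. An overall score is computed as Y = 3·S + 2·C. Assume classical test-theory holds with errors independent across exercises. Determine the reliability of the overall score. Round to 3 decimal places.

Var(Y) = 3² + 2² + 2·[6·0.52] = 13 + 6.24 = 19.24.
Under uncorrelated errors the observed covariances equal the true-score covariances, so only the own-variance terms attenuate.
True-score variance = [3²·0.68 + 2²·0.73] + 6.24 = 9.04 + 6.24 = 15.28.
Reliability = 15.28 / 19.24 = 0.794.

0.794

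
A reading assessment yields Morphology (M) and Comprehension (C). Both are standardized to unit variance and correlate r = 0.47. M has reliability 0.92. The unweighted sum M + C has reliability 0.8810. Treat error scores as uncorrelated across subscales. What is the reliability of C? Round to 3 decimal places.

Var(M+C) = 2 + 2·0.47 = 2.940.
True-score variance = ρ_M + ρ_C + 2·0.47, so 0.8810 = (0.92 + ρ_C + 0.94) / 2.940.
ρ_C = 0.8810·2.940 − 0.92 − 0.94 = 0.730.

0.730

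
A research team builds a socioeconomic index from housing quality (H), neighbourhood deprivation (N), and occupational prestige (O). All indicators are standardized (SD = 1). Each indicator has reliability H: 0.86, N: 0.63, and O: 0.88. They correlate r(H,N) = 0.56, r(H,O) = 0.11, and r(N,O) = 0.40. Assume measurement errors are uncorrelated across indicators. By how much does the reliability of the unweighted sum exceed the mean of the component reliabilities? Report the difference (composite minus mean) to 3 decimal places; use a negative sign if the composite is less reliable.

Var(sum) = 3 + 2.14 = 5.14; true-score variance = 2.37 + 2.14 = 4.51; composite reliability = 0.8774.
Mean component reliability = 0.7900.
Difference = 0.8774 − 0.7900 = 0.087.

0.087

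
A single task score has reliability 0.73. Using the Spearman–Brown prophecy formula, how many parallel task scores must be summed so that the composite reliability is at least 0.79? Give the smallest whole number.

k ≥ ρ*(1−ρ₁)/(ρ₁(1−ρ*)) = 0.79·0.27 / (0.73·0.21) = 1.391.
Smallest integer k = 2.

2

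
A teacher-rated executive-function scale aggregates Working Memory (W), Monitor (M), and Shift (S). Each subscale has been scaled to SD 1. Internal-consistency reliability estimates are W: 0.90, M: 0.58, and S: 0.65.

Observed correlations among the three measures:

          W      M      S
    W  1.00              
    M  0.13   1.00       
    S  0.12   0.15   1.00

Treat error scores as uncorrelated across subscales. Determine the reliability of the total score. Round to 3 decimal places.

Var(W+M+S) = 3 + 2·[0.13 + 0.12 + 0.15] = 3 + 0.8 = 3.8.
With uncorrelated errors the cross-covariances are all true-score covariance, so they carry over unchanged; only the diagonal terms shrink to ρᵢσᵢ².
True-score variance = [0.90 + 0.58 + 0.65] + 0.8 = 2.13 + 0.8 = 2.93.
Reliability = 2.93 / 3.8 = 0.771.

0.771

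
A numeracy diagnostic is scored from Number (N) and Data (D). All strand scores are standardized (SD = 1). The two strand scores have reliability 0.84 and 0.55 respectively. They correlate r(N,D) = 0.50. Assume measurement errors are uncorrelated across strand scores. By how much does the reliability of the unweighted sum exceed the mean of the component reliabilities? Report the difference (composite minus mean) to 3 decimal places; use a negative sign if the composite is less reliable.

0.102

Var(sum) = 2 + 1 = 3; true-score variance = 1.39 + 1 = 2.39; composite reliability = 0.7967.
Mean component reliability = 0.6950.
Difference = 0.7967 − 0.6950 = 0.102.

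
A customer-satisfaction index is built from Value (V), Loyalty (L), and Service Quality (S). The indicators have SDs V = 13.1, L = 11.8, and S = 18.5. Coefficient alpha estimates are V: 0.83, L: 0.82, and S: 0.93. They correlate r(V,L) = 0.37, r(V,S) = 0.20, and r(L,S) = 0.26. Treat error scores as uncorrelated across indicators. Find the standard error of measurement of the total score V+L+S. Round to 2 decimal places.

8.84

Var(total) = 653.1 + 324.845 = 977.945.
True-score variance = 574.906 + 324.845 = 899.751, so reliability = 0.9200.
Error variance = 977.945 − 899.751 = 78.1944; SEM = √78.1944 = 8.84.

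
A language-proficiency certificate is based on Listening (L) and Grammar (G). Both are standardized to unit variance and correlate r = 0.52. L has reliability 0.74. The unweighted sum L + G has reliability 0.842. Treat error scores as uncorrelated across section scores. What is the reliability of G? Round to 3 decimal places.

Var(L+G) = 2 + 2·0.52 = 3.040.
True-score variance = ρ_L + ρ_G + 2·0.52, so 0.842 = (0.74 + ρ_G + 1.04) / 3.040.
ρ_G = 0.842·3.040 − 0.74 − 1.04 = 0.780.

0.780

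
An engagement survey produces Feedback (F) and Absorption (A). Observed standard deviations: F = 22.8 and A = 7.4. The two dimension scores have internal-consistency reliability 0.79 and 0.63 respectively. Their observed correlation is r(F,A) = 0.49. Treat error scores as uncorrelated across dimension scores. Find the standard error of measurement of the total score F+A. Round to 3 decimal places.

Var(total) = 574.6 + 165.346 = 739.946.
True-score variance = 445.172 + 165.346 = 610.518, so reliability = 0.8251.
Error variance = 739.946 − 610.518 = 129.428; SEM = √129.428 = 11.377.

11.377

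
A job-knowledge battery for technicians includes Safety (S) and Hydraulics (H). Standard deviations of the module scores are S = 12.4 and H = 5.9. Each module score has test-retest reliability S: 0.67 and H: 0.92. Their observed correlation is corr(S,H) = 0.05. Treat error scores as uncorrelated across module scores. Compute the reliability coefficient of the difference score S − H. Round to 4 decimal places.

0.7047

Var(S−H) = 12.4² + 5.9² − 2·12.4·5.9·0.05 = 188.57 − 7.316 = 181.254.
With uncorrelated errors the cross-covariances are all true-score covariance, so they carry over unchanged; only the diagonal terms shrink to ρᵢσᵢ².
True-score variance = [12.4²·0.67 + 5.9²·0.92] − 7.316 = 135.044 − 7.316 = 127.728.
Reliability = 127.728 / 181.254 = 0.7047.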